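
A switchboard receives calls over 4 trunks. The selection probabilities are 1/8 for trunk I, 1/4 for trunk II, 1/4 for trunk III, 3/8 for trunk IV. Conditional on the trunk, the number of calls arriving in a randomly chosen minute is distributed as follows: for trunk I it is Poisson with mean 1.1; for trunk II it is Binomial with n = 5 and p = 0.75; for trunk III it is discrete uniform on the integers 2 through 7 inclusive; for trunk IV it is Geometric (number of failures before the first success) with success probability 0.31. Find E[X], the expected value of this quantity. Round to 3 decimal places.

Component means — I: 1.1; II: 3.75; III: 4.5; IV: 2.22581.
E[X] = 0.125·1.1 + 0.25·3.75 + 0.25·4.5 + 0.375·2.22581 = 3.03468.

3.035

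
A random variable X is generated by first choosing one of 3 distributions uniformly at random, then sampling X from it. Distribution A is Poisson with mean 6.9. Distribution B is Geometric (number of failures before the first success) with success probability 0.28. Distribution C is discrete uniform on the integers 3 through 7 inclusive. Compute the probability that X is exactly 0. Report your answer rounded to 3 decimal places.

Conditional on each component, P(X = 0): A: 0.00100779; B: 0.28; C: 0.
By total probability, P(X = 0) = 0.333333·0.00100779 + 0.333333·0.28 + 0.333333·0 = 0.0936693.

0.094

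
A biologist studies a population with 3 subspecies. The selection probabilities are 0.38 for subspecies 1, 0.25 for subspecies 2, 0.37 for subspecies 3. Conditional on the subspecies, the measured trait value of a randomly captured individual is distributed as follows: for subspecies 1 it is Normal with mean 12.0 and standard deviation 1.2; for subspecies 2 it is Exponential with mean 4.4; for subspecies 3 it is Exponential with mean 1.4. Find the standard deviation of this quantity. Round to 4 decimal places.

Per component, 1: μ=12, E[X²]=145.44; 2: μ=4.4, E[X²]=38.72; 3: μ=1.4, E[X²]=3.92.
E[X] = 0.38·12 + 0.25·4.4 + 0.37·1.4 = 6.178.
E[X²] = 0.38·145.44 + 0.25·38.72 + 0.37·3.92 = 66.3976.
Var(X) = E[X²] − (E[X])² = 66.3976 − 38.1677 = 28.2299.
SD(X) = √28.2299 = 5.31318.

5.3132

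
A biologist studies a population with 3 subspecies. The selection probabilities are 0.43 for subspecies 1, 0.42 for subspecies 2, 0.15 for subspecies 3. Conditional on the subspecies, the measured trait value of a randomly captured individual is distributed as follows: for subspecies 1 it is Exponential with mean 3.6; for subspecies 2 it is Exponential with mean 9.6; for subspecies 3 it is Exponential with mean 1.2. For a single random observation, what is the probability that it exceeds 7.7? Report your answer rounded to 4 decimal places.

Conditional on each subspecies, P(X > 7.7): 1: 0.117786; 2: 0.448394; 3: 0.00163409.
By total probability, P(X > 7.7) = 0.43·0.117786 + 0.42·0.448394 + 0.15·0.00163409 = 0.239218.

0.2392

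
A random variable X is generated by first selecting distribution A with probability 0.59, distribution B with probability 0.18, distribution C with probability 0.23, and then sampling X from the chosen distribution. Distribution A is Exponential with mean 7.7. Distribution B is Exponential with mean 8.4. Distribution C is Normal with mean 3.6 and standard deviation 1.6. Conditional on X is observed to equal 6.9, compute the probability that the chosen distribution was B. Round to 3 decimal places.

0.198

Likelihoods f(6.9 | ·): A: 0.0530074; B: 0.0523575; C: 0.0297212.
Posterior ∝ prior × likelihood. Numerator for B: 0.18·0.0523575 = 0.00942435.
Normalizing constant: 0.59·0.0530074 + 0.18·0.0523575 + 0.23·0.0297212 = 0.0475346.
P(B | observation) = 0.00942435 / 0.0475346 = 0.198263.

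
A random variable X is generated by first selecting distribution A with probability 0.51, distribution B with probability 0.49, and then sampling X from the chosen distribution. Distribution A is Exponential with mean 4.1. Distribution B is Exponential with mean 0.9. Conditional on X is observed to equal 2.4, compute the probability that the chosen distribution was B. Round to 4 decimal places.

0.3532

Likelihoods f(2.4 | ·): A: 0.13583; B: 0.0772038.
Posterior ∝ prior × likelihood. Numerator for B: 0.49·0.0772038 = 0.0378299.
Normalizing constant: 0.51·0.13583 + 0.49·0.0772038 = 0.107103.
P(B | observation) = 0.0378299 / 0.107103 = 0.35321.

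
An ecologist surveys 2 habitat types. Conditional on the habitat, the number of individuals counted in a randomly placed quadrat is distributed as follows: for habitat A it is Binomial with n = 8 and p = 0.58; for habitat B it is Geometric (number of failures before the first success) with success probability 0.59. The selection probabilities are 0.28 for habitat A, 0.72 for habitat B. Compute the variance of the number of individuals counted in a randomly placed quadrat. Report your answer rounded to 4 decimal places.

4.5313

Per component, A: μ=4.64, E[X²]=23.4784; B: μ=0.694915, E[X²]=1.66073.
E[X] = 0.28·4.64 + 0.72·0.694915 = 1.79954.
E[X²] = 0.28·23.4784 + 0.72·1.66073 = 7.76968.
Var(X) = E[X²] − (E[X])² = 7.76968 − 3.23834 = 4.53134.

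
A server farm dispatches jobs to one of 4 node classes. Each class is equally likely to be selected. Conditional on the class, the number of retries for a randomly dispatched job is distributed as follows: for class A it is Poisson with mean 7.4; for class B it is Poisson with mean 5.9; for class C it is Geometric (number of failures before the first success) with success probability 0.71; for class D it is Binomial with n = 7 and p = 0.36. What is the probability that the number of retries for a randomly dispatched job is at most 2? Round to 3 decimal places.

0.393

Conditional on each class, P(X ≤ 2): A: 0.0218706; B: 0.0665822; C: 0.975611; D: 0.509383.
By total probability, P(X ≤ 2) = 0.25·0.0218706 + 0.25·0.0665822 + 0.25·0.975611 + 0.25·0.509383 = 0.393362.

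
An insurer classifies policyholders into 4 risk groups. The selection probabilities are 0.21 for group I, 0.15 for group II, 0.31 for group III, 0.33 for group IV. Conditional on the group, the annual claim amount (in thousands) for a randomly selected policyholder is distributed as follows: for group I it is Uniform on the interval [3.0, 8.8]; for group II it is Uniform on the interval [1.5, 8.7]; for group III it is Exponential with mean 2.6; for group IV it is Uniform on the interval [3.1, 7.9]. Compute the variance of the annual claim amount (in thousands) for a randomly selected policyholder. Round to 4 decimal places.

5.8650

Per component, I: μ=5.9, E[X²]=37.6133; II: μ=5.1, E[X²]=30.33; III: μ=2.6, E[X²]=13.52; IV: μ=5.5, E[X²]=32.17.
E[X] = 0.21·5.9 + 0.15·5.1 + 0.31·2.6 + 0.33·5.5 = 4.625.
E[X²] = 0.21·37.6133 + 0.15·30.33 + 0.31·13.52 + 0.33·32.17 = 27.2556.
Var(X) = E[X²] − (E[X])² = 27.2556 − 21.3906 = 5.86498.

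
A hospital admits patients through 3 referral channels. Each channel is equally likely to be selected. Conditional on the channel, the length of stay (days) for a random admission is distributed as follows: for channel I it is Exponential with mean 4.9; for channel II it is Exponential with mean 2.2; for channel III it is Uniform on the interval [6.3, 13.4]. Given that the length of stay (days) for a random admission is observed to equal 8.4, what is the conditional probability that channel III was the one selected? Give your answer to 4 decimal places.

Likelihoods f(8.4 | ·): I: 0.0367535; II: 0.00998532; III: 0.140845.
Posterior ∝ prior × likelihood. Numerator for III: 0.333333·0.140845 = 0.0469484.
Normalizing constant: 0.333333·0.0367535 + 0.333333·0.00998532 + 0.333333·0.140845 = 0.062528.
P(III | observation) = 0.0469484 / 0.062528 = 0.750838.

0.7508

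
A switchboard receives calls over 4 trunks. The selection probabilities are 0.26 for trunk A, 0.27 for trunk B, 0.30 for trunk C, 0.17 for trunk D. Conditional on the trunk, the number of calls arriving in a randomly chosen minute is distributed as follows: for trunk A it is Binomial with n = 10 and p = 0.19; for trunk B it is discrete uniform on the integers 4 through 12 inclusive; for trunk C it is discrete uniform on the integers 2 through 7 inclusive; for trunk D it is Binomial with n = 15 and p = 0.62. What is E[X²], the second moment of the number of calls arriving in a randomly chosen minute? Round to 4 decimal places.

42.6728

For each component E[X²] = Var + (mean)², giving A: 5.149; B: 70.6667; C: 23.1667; D: 90.024.
Overall E[X²] = 0.26·5.149 + 0.27·70.6667 + 0.3·23.1667 + 0.17·90.024 = 42.6728.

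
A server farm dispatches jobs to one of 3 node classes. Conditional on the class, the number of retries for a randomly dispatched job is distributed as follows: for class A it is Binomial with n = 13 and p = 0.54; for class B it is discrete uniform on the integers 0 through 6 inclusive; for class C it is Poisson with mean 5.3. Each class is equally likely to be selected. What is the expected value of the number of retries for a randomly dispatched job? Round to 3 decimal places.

5.107

Component means — A: 7.02; B: 3; C: 5.3.
E[X] = 0.333333·7.02 + 0.333333·3 + 0.333333·5.3 = 5.10667.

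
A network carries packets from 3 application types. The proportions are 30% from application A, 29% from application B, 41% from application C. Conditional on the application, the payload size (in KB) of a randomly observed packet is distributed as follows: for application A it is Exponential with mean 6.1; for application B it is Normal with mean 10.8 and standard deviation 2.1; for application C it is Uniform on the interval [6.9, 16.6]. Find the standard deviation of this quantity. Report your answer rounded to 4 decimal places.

4.6489

Per component, A: μ=6.1, E[X²]=74.42; B: μ=10.8, E[X²]=121.05; C: μ=11.75, E[X²]=145.903.
E[X] = 0.3·6.1 + 0.29·10.8 + 0.41·11.75 = 9.7795.
E[X²] = 0.3·74.42 + 0.29·121.05 + 0.41·145.903 = 117.251.
Var(X) = E[X²] − (E[X])² = 117.251 − 95.6386 = 21.6122.
SD(X) = √21.6122 = 4.6489.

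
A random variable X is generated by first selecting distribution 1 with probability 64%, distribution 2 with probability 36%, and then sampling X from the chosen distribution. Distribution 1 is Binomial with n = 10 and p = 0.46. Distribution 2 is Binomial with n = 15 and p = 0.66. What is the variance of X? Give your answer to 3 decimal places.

Per component, 1: μ=4.6, E[X²]=23.644; 2: μ=9.9, E[X²]=101.376.
E[X] = 0.64·4.6 + 0.36·9.9 = 6.508.
E[X²] = 0.64·23.644 + 0.36·101.376 = 51.6275.
Var(X) = E[X²] − (E[X])² = 51.6275 − 42.3541 = 9.27346.

9.273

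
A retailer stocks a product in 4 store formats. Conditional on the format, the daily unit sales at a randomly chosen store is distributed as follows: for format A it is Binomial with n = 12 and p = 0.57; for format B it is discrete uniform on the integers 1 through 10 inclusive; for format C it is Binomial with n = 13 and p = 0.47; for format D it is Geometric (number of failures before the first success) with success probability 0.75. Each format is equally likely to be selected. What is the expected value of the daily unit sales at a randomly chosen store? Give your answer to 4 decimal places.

4.6958

Component means — A: 6.84; B: 5.5; C: 6.11; D: 0.333333.
E[X] = 0.25·6.84 + 0.25·5.5 + 0.25·6.11 + 0.25·0.333333 = 4.69583.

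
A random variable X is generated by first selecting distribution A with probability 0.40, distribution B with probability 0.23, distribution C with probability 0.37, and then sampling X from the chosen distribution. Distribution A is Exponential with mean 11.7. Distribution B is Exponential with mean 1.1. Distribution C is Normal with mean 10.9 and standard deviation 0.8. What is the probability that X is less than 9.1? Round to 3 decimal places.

0.451

Conditional on each component, P(X < 9.1): A: 0.540574; B: 0.999745; C: 0.0122245.
By total probability, P(X < 9.1) = 0.4·0.540574 + 0.23·0.999745 + 0.37·0.0122245 = 0.450694.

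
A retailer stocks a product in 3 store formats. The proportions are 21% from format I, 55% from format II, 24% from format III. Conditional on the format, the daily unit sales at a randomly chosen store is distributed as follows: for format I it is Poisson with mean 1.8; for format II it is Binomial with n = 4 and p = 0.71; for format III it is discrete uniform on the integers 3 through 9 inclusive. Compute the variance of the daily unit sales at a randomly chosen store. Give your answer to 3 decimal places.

Per component, I: μ=1.8, E[X²]=5.04; II: μ=2.84, E[X²]=8.8892; III: μ=6, E[X²]=40.
E[X] = 0.21·1.8 + 0.55·2.84 + 0.24·6 = 3.38.
E[X²] = 0.21·5.04 + 0.55·8.8892 + 0.24·40 = 15.5475.
Var(X) = E[X²] − (E[X])² = 15.5475 − 11.4244 = 4.12306.

4.123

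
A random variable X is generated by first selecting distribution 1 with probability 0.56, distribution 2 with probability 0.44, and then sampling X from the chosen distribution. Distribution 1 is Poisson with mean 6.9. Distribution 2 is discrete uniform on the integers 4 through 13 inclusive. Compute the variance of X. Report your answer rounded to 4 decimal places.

Per component, 1: μ=6.9, E[X²]=54.51; 2: μ=8.5, E[X²]=80.5.
E[X] = 0.56·6.9 + 0.44·8.5 = 7.604.
E[X²] = 0.56·54.51 + 0.44·80.5 = 65.9456.
Var(X) = E[X²] − (E[X])² = 65.9456 − 57.8208 = 8.12478.

8.1248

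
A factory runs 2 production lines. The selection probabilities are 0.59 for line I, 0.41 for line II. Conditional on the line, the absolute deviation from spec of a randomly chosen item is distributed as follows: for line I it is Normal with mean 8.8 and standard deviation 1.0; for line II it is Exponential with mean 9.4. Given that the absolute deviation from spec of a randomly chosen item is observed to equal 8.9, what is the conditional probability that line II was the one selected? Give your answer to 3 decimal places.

Likelihoods f(8.9 | ·): I: 0.396953; II: 0.0412742.
Posterior ∝ prior × likelihood. Numerator for II: 0.41·0.0412742 = 0.0169224.
Normalizing constant: 0.59·0.396953 + 0.41·0.0412742 = 0.251124.
P(II | observation) = 0.0169224 / 0.251124 = 0.0673866.

0.067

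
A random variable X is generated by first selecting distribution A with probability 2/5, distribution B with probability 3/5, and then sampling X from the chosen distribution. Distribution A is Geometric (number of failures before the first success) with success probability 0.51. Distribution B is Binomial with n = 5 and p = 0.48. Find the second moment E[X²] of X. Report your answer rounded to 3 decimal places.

For each component E[X²] = Var + (mean)², giving A: 2.807; B: 7.008.
Overall E[X²] = 0.4·2.807 + 0.6·7.008 = 5.3276.

5.328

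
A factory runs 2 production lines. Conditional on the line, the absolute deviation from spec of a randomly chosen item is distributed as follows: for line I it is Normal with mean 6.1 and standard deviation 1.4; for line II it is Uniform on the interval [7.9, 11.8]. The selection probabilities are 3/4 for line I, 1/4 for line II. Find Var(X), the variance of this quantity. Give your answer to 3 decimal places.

4.424

Per component, I: μ=6.1, E[X²]=39.17; II: μ=9.85, E[X²]=98.29.
E[X] = 0.75·6.1 + 0.25·9.85 = 7.0375.
E[X²] = 0.75·39.17 + 0.25·98.29 = 53.95.
Var(X) = E[X²] − (E[X])² = 53.95 − 49.5264 = 4.42359.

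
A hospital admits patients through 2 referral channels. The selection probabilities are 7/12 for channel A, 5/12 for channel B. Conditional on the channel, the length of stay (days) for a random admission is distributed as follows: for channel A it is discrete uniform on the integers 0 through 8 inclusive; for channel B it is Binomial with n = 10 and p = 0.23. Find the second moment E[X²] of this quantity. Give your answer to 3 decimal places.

16.164

For each component E[X²] = Var + (mean)², giving A: 22.6667; B: 7.061.
Overall E[X²] = 0.583333·22.6667 + 0.416667·7.061 = 16.1643.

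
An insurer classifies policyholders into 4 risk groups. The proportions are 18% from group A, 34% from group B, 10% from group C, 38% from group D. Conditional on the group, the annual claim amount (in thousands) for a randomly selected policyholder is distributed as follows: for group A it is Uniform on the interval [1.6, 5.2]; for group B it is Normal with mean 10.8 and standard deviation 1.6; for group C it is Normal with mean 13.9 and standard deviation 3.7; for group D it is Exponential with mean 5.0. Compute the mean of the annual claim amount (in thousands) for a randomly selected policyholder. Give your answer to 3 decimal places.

Component means — A: 3.4; B: 10.8; C: 13.9; D: 5.
E[X] = 0.18·3.4 + 0.34·10.8 + 0.1·13.9 + 0.38·5 = 7.574.

7.574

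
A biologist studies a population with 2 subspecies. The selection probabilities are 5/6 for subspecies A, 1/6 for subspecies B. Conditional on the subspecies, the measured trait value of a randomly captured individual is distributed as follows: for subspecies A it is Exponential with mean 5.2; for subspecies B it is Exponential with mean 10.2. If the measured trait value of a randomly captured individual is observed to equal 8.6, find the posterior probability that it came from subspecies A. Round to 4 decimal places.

0.8134

Likelihoods f(8.6 | ·): A: 0.0367909; B: 0.042192.
Posterior ∝ prior × likelihood. Numerator for A: 0.833333·0.0367909 = 0.0306591.
Normalizing constant: 0.833333·0.0367909 + 0.166667·0.042192 = 0.0376911.
P(A | observation) = 0.0306591 / 0.0376911 = 0.813431.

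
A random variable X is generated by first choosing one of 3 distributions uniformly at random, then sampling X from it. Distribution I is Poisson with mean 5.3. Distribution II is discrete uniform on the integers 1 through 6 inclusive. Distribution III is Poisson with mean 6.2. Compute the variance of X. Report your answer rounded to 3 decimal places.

Per component, I: μ=5.3, E[X²]=33.39; II: μ=3.5, E[X²]=15.1667; III: μ=6.2, E[X²]=44.64.
E[X] = 0.333333·5.3 + 0.333333·3.5 + 0.333333·6.2 = 5.
E[X²] = 0.333333·33.39 + 0.333333·15.1667 + 0.333333·44.64 = 31.0656.
Var(X) = E[X²] − (E[X])² = 31.0656 − 25 = 6.06556.

6.066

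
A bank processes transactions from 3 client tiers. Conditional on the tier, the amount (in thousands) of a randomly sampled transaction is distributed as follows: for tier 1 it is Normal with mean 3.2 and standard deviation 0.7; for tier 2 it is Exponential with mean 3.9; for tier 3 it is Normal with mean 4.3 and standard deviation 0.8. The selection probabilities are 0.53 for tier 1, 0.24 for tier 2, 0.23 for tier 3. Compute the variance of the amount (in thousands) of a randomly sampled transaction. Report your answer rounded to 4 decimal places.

4.2760

Per component, 1: μ=3.2, E[X²]=10.73; 2: μ=3.9, E[X²]=30.42; 3: μ=4.3, E[X²]=19.13.
E[X] = 0.53·3.2 + 0.24·3.9 + 0.23·4.3 = 3.621.
E[X²] = 0.53·10.73 + 0.24·30.42 + 0.23·19.13 = 17.3876.
Var(X) = E[X²] − (E[X])² = 17.3876 − 13.1116 = 4.27596.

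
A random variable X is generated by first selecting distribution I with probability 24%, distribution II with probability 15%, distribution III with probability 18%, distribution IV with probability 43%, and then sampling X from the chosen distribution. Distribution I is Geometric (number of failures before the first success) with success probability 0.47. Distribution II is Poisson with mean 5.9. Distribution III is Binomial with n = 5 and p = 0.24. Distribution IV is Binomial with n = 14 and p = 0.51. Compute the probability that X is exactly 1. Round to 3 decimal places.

Conditional on each component, P(X = 1): I: 0.2491; II: 0.0161627; III: 0.400346; IV: 0.000670266.
By total probability, P(X = 1) = 0.24·0.2491 + 0.15·0.0161627 + 0.18·0.400346 + 0.43·0.000670266 = 0.134559.

0.135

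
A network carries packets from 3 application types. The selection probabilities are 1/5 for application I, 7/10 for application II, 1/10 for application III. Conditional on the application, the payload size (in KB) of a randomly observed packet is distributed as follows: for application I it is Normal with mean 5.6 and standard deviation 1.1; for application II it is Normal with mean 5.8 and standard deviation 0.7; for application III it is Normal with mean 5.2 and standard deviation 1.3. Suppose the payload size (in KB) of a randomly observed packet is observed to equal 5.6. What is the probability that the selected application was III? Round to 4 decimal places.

Likelihoods f(5.6 | ·): I: 0.362675; II: 0.547124; III: 0.29269.
Posterior ∝ prior × likelihood. Numerator for III: 0.1·0.29269 = 0.029269.
Normalizing constant: 0.2·0.362675 + 0.7·0.547124 + 0.1·0.29269 = 0.484791.
P(III | observation) = 0.029269 / 0.484791 = 0.0603746.

0.0604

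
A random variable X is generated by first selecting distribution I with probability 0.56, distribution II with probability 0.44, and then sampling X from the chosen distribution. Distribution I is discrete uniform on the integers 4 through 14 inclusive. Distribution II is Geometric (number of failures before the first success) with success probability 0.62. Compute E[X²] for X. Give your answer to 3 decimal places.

51.560

For each component E[X²] = Var + (mean)², giving I: 91; II: 1.3642.
Overall E[X²] = 0.56·91 + 0.44·1.3642 = 51.5602.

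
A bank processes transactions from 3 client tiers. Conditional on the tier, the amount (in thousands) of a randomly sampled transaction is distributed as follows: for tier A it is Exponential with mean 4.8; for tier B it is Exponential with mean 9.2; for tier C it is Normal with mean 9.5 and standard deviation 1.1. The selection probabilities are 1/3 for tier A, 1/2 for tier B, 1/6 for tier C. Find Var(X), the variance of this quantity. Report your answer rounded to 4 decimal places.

54.6631

Per component, A: μ=4.8, E[X²]=46.08; B: μ=9.2, E[X²]=169.28; C: μ=9.5, E[X²]=91.46.
E[X] = 0.333333·4.8 + 0.5·9.2 + 0.166667·9.5 = 7.78333.
E[X²] = 0.333333·46.08 + 0.5·169.28 + 0.166667·91.46 = 115.243.
Var(X) = E[X²] − (E[X])² = 115.243 − 60.5803 = 54.6631.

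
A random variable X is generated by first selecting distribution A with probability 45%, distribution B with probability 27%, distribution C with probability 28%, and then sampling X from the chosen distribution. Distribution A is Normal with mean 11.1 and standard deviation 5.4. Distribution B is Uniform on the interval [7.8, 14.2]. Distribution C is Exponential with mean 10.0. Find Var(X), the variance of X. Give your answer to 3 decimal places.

42.273

Per component, A: μ=11.1, E[X²]=152.37; B: μ=11, E[X²]=124.413; C: μ=10, E[X²]=200.
E[X] = 0.45·11.1 + 0.27·11 + 0.28·10 = 10.765.
E[X²] = 0.45·152.37 + 0.27·124.413 + 0.28·200 = 158.158.
Var(X) = E[X²] − (E[X])² = 158.158 − 115.885 = 42.2729.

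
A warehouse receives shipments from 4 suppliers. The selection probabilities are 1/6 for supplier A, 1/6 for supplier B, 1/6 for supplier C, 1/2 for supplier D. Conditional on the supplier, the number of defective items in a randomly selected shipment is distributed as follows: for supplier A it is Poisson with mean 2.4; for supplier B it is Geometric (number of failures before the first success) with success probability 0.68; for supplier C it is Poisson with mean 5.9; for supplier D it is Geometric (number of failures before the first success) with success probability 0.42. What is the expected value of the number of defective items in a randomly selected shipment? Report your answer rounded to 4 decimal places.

Component means — A: 2.4; B: 0.470588; C: 5.9; D: 1.38095.
E[X] = 0.166667·2.4 + 0.166667·0.470588 + 0.166667·5.9 + 0.5·1.38095 = 2.15224.

2.1522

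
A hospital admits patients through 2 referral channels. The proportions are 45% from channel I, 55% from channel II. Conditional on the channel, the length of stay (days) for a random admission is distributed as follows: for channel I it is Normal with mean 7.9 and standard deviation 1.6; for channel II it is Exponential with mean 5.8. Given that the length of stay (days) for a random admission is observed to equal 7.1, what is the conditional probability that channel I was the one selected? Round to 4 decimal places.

0.7803

Likelihoods f(7.1 | ·): I: 0.220041; II: 0.0506916.
Posterior ∝ prior × likelihood. Numerator for I: 0.45·0.220041 = 0.0990184.
Normalizing constant: 0.45·0.220041 + 0.55·0.0506916 = 0.126899.
P(I | observation) = 0.0990184 / 0.126899 = 0.780294.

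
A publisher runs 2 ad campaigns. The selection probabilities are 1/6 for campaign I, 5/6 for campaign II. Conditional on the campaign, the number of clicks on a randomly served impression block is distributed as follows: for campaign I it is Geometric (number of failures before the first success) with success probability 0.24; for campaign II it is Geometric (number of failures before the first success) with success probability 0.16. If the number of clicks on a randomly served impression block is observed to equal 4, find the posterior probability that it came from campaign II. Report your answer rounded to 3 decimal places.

0.833

Likelihoods P(X=4 | ·): I: 0.0800692; II: 0.0796594.
Posterior ∝ prior × likelihood. Numerator for II: 0.833333·0.0796594 = 0.0663828.
Normalizing constant: 0.166667·0.0800692 + 0.833333·0.0796594 = 0.0797277.
P(II | observation) = 0.0663828 / 0.0797277 = 0.832619.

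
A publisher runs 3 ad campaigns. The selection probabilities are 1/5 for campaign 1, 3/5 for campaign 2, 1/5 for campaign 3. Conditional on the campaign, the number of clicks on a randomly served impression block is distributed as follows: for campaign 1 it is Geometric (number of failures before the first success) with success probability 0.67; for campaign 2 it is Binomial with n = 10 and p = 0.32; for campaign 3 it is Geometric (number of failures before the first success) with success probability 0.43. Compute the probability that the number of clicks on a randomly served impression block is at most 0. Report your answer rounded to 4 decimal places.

0.2327

Conditional on each campaign, P(X ≤ 0): 1: 0.67; 2: 0.0211392; 3: 0.43.
By total probability, P(X ≤ 0) = 0.2·0.67 + 0.6·0.0211392 + 0.2·0.43 = 0.232684.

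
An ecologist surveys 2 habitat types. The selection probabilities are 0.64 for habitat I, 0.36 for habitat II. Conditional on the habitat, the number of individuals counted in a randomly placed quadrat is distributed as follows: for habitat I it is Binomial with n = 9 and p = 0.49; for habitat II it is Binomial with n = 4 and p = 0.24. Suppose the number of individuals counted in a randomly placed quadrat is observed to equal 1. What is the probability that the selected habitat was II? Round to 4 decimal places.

0.9215

Likelihoods P(X=1 | ·): I: 0.0201837; II: 0.421417.
Posterior ∝ prior × likelihood. Numerator for II: 0.36·0.421417 = 0.15171.
Normalizing constant: 0.64·0.0201837 + 0.36·0.421417 = 0.164628.
P(II | observation) = 0.15171 / 0.164628 = 0.921535.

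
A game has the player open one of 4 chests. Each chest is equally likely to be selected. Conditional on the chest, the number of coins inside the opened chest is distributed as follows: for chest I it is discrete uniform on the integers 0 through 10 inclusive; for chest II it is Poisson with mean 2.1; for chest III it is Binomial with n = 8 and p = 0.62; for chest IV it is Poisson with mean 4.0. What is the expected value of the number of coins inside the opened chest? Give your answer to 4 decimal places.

Component means — I: 5; II: 2.1; III: 4.96; IV: 4.
E[X] = 0.25·5 + 0.25·2.1 + 0.25·4.96 + 0.25·4 = 4.015.

4.0150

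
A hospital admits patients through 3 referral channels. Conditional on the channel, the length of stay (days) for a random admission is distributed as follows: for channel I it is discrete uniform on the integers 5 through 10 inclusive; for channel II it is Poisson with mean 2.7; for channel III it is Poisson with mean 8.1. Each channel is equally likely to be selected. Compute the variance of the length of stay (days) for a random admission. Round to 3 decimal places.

Per component, I: μ=7.5, E[X²]=59.1667; II: μ=2.7, E[X²]=9.99; III: μ=8.1, E[X²]=73.71.
E[X] = 0.333333·7.5 + 0.333333·2.7 + 0.333333·8.1 = 6.1.
E[X²] = 0.333333·59.1667 + 0.333333·9.99 + 0.333333·73.71 = 47.6222.
Var(X) = E[X²] − (E[X])² = 47.6222 − 37.21 = 10.4122.

10.412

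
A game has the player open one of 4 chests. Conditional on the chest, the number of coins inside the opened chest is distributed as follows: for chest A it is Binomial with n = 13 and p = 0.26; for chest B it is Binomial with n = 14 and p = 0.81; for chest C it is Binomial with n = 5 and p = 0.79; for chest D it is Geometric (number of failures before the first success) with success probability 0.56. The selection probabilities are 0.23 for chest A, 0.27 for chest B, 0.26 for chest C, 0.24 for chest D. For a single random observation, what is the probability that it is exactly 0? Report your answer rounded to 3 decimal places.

0.139

Conditional on each chest, P(X = 0): A: 0.0199532; B: 7.99007e-11; C: 0.00040841; D: 0.56.
By total probability, P(X = 0) = 0.23·0.0199532 + 0.27·7.99007e-11 + 0.26·0.00040841 + 0.24·0.56 = 0.139095.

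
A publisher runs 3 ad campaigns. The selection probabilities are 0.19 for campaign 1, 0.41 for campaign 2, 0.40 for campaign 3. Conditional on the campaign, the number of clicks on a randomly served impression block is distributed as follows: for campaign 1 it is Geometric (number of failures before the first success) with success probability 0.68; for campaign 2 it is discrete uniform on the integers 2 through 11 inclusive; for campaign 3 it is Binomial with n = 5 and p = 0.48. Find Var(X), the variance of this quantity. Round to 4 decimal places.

Per component, 1: μ=0.470588, E[X²]=0.913495; 2: μ=6.5, E[X²]=50.5; 3: μ=2.4, E[X²]=7.008.
E[X] = 0.19·0.470588 + 0.41·6.5 + 0.4·2.4 = 3.71441.
E[X²] = 0.19·0.913495 + 0.41·50.5 + 0.4·7.008 = 23.6818.
Var(X) = E[X²] − (E[X])² = 23.6818 − 13.7969 = 9.88491.

9.8849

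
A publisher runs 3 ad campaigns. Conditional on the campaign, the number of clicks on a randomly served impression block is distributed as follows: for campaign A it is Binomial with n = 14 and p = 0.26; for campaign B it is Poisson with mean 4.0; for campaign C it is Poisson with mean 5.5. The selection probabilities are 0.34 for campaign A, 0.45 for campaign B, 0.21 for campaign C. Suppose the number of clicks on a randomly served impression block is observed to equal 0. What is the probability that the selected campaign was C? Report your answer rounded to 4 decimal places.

0.0608

Likelihoods P(X=0 | ·): A: 0.0147654; B: 0.0183156; C: 0.00408677.
Posterior ∝ prior × likelihood. Numerator for C: 0.21·0.00408677 = 0.000858222.
Normalizing constant: 0.34·0.0147654 + 0.45·0.0183156 + 0.21·0.00408677 = 0.0141205.
P(C | observation) = 0.000858222 / 0.0141205 = 0.0607785.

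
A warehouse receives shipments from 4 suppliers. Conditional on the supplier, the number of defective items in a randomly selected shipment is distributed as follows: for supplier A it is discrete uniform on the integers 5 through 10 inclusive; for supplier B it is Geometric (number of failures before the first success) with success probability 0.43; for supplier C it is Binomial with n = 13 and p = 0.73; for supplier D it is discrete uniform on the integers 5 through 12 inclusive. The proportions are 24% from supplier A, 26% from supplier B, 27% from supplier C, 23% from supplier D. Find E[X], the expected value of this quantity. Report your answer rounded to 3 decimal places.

Component means — A: 7.5; B: 1.32558; C: 9.49; D: 8.5.
E[X] = 0.24·7.5 + 0.26·1.32558 + 0.27·9.49 + 0.23·8.5 = 6.66195.

6.662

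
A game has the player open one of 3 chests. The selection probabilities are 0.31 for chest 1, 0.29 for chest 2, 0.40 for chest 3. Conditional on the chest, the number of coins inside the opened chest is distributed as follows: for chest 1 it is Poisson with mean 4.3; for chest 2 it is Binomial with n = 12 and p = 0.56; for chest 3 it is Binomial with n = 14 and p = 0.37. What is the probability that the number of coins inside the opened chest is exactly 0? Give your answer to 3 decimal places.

Conditional on each chest, P(X = 0): 1: 0.0135686; 2: 5.26541e-05; 3: 0.00155156.
By total probability, P(X = 0) = 0.31·0.0135686 + 0.29·5.26541e-05 + 0.4·0.00155156 = 0.00484215.

0.005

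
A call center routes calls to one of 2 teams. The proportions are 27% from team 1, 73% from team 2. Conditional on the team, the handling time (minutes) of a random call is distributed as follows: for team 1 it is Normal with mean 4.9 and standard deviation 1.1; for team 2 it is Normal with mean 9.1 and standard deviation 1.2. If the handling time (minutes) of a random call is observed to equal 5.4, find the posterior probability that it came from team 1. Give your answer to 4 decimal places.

Likelihoods f(5.4 | ·): 1: 0.327079; 2: 0.0028663.
Posterior ∝ prior × likelihood. Numerator for 1: 0.27·0.327079 = 0.0883112.
Normalizing constant: 0.27·0.327079 + 0.73·0.0028663 = 0.0904036.
P(1 | observation) = 0.0883112 / 0.0904036 = 0.976855.

0.9769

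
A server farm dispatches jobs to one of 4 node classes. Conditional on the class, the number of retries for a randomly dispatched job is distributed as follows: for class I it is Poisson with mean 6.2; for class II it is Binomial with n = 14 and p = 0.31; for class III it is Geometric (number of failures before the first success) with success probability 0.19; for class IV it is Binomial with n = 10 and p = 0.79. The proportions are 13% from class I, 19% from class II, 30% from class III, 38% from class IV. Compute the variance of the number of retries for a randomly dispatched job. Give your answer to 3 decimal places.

Per component, I: μ=6.2, E[X²]=44.64; II: μ=4.34, E[X²]=21.8302; III: μ=4.26316, E[X²]=40.6122; IV: μ=7.9, E[X²]=64.069.
E[X] = 0.13·6.2 + 0.19·4.34 + 0.3·4.26316 + 0.38·7.9 = 5.91155.
E[X²] = 0.13·44.64 + 0.19·21.8302 + 0.3·40.6122 + 0.38·64.069 = 46.4808.
Var(X) = E[X²] − (E[X])² = 46.4808 − 34.9464 = 11.5344.

11.534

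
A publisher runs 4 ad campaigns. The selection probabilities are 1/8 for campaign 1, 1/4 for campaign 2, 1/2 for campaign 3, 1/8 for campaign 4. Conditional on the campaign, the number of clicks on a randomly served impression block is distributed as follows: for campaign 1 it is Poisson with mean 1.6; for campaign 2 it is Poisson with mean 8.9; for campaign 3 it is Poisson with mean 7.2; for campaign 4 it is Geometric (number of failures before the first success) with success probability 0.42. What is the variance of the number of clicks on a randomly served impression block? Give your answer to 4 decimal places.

14.3064

Per component, 1: μ=1.6, E[X²]=4.16; 2: μ=8.9, E[X²]=88.11; 3: μ=7.2, E[X²]=59.04; 4: μ=1.38095, E[X²]=5.19501.
E[X] = 0.125·1.6 + 0.25·8.9 + 0.5·7.2 + 0.125·1.38095 = 6.19762.
E[X²] = 0.125·4.16 + 0.25·88.11 + 0.5·59.04 + 0.125·5.19501 = 52.7169.
Var(X) = E[X²] − (E[X])² = 52.7169 − 38.4105 = 14.3064.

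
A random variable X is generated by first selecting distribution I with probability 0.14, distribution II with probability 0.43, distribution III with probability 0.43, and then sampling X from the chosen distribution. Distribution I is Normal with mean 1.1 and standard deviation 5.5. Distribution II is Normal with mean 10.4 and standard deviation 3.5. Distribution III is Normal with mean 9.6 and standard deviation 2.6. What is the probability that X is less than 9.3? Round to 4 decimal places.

0.4877

Conditional on each component, P(X < 9.3): I: 0.932007; II: 0.376652; III: 0.45407.
By total probability, P(X < 9.3) = 0.14·0.932007 + 0.43·0.376652 + 0.43·0.45407 = 0.487692.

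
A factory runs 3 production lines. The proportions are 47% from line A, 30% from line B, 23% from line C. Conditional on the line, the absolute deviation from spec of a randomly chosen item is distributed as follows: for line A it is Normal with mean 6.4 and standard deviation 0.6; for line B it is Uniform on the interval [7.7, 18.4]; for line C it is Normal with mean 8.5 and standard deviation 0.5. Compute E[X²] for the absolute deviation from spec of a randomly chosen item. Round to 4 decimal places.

For each component E[X²] = Var + (mean)², giving A: 41.32; B: 179.843; C: 72.5.
Overall E[X²] = 0.47·41.32 + 0.3·179.843 + 0.23·72.5 = 90.0484.

90.0484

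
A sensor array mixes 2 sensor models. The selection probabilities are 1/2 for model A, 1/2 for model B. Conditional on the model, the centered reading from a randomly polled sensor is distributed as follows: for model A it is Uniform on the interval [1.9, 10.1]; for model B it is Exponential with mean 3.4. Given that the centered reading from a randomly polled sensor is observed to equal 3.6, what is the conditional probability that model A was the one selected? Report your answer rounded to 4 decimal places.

0.5445

Likelihoods f(3.6 | ·): A: 0.121951; B: 0.102019.
Posterior ∝ prior × likelihood. Numerator for A: 0.5·0.121951 = 0.0609756.
Normalizing constant: 0.5·0.121951 + 0.5·0.102019 = 0.111985.
P(A | observation) = 0.0609756 / 0.111985 = 0.544498.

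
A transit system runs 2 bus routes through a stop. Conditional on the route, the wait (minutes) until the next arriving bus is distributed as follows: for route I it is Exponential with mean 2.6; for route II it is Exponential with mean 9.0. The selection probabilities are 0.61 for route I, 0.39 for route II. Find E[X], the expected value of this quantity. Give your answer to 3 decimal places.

Component means — I: 2.6; II: 9.
E[X] = 0.61·2.6 + 0.39·9 = 5.096.

5.096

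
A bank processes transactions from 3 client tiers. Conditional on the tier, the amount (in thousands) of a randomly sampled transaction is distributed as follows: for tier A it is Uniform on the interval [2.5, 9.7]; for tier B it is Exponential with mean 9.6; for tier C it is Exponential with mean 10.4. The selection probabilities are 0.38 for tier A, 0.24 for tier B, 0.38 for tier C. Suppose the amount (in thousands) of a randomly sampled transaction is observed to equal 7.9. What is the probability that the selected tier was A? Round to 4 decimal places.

Likelihoods f(7.9 | ·): A: 0.138889; B: 0.0457447; C: 0.0449852.
Posterior ∝ prior × likelihood. Numerator for A: 0.38·0.138889 = 0.0527778.
Normalizing constant: 0.38·0.138889 + 0.24·0.0457447 + 0.38·0.0449852 = 0.0808509.
P(A | observation) = 0.0527778 / 0.0808509 = 0.652779.

0.6528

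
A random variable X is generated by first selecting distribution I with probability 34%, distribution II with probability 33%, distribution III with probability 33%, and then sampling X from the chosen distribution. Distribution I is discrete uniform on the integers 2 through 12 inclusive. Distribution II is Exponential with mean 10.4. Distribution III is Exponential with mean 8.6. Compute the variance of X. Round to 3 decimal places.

Per component, I: μ=7, E[X²]=59; II: μ=10.4, E[X²]=216.32; III: μ=8.6, E[X²]=147.92.
E[X] = 0.34·7 + 0.33·10.4 + 0.33·8.6 = 8.65.
E[X²] = 0.34·59 + 0.33·216.32 + 0.33·147.92 = 140.259.
Var(X) = E[X²] − (E[X])² = 140.259 − 74.8225 = 65.4367.

65.437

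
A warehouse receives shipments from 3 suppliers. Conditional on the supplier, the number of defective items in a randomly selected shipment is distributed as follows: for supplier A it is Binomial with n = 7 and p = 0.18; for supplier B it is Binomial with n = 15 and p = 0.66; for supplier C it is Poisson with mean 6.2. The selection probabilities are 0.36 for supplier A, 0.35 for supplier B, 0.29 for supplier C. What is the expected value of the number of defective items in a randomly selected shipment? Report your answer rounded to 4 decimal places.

Component means — A: 1.26; B: 9.9; C: 6.2.
E[X] = 0.36·1.26 + 0.35·9.9 + 0.29·6.2 = 5.7166.

5.7166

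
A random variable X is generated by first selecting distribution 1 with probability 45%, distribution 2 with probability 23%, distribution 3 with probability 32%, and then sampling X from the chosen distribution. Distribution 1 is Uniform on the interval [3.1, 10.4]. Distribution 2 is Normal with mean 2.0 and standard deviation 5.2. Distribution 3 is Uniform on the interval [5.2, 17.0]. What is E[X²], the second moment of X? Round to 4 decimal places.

For each component E[X²] = Var + (mean)², giving 1: 50.0033; 2: 31.04; 3: 134.813.
Overall E[X²] = 0.45·50.0033 + 0.23·31.04 + 0.32·134.813 = 72.781.

72.7810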